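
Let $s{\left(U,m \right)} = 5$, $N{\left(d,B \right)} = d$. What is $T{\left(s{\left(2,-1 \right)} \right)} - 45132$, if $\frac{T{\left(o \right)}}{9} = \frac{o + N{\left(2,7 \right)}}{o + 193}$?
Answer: $- \frac{992897}{22} \approx -45132.0$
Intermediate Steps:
$T{\left(o \right)} = \frac{9 \left(2 + o\right)}{193 + o}$ ($T{\left(o \right)} = 9 \frac{o + 2}{o + 193} = 9 \frac{2 + o}{193 + o} = \frac{9 \left(2 + o\right)}{193 + o}$)
$T{\left(s{\left(2,-1 \right)} \right)} - 45132 = \frac{9 \left(2 + 5\right)}{193 + 5} - 45132 = 9 \cdot \frac{1}{198} \cdot 7 - 45132 = \frac{7}{22} - 45132 = - \frac{992897}{22}$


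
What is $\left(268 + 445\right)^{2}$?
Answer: $508369$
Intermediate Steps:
$\left(268 + 445\right)^{2} = 713^{2} = 508369$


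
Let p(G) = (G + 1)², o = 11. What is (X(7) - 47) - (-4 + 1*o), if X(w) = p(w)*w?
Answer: 394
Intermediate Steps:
p(G) = (1 + G)²
X(w) = w*(1 + w)² (X(w) = (1 + w)²*w = w*(1 + w)²)
(X(7) - 47) - (-4 + 1*o) = (7*(1 + 7)² - 47) - (-4 + 1*11) = (7*8² - 47) - (-4 + 11) = (7*64 - 47) - 1*7 = (448 - 47) - 7 = 401 - 7 = 394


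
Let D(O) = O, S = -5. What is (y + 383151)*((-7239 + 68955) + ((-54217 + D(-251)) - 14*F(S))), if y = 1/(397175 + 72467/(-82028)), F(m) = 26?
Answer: 85931795449257085324/32579398433 ≈ 2.6376e+9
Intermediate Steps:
y = 82028/32579398433 (y = 1/(397175 + 72467*(-1/82028)) = 1/(397175 - 72467/82028) = 1/(32579398433/82028) = 82028/32579398433 ≈ 2.5178e-6)
(y + 383151)*((-7239 + 68955) + ((-54217 + D(-251)) - 14*F(S))) = (82028/32579398433 + 383151)*((-7239 + 68955) + ((-54217 - 251) - 14*26)) = 12482829089084411*(61716 + (-54468 - 364))/32579398433 = 12482829089084411*(61716 - 54832)/32579398433 = (12482829089084411/32579398433)*6884 = 85931795449257085324/32579398433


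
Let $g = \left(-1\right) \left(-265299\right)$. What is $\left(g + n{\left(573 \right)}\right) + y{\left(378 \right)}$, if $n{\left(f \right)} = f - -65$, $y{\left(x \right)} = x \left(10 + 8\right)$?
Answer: $272741$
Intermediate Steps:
$y{\left(x \right)} = 18 x$ ($y{\left(x \right)} = x 18 = 18 x$)
$n{\left(f \right)} = 65 + f$ ($n{\left(f \right)} = f + 65 = 65 + f$)
$g = 265299$
$\left(g + n{\left(573 \right)}\right) + y{\left(378 \right)} = \left(265299 + \left(65 + 573\right)\right) + 18 \cdot 378 = \left(265299 + 638\right) + 6804 = 265937 + 6804 = 272741$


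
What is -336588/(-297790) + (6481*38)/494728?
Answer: 59964658421/36831262780 ≈ 1.6281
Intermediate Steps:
-336588/(-297790) + (6481*38)/494728 = -336588*(-1/297790) + 246278*(1/494728) = 168294/148895 + 123139/247364 = 59964658421/36831262780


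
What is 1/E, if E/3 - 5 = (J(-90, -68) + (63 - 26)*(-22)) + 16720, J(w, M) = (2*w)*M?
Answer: 1/84453 ≈ 1.1841e-5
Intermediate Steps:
J(w, M) = 2*M*w
E = 84453 (E = 15 + 3*((2*(-68)*(-90) + (63 - 26)*(-22)) + 16720) = 15 + 3*((12240 + 37*(-22)) + 16720) = 15 + 3*((12240 - 814) + 16720) = 15 + 3*(11426 + 16720) = 15 + 3*28146 = 15 + 84438 = 84453)
1/E = 1/84453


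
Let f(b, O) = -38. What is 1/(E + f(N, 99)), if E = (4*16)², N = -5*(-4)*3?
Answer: 1/4058 ≈ 0.00024643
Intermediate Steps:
N = 60 (N = 20*3 = 60)
E = 4096 (E = 64² = 4096)
1/(E + f(N, 99)) = 1/(4096 - 38) = 1/4058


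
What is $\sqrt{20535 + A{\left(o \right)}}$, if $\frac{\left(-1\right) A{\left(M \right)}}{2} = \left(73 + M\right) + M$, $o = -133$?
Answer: $\sqrt{20921} \approx 144.64$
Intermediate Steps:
$A{\left(M \right)} = -146 - 4 M$ ($A{\left(M \right)} = - 2 \left(\left(73 + M\right) + M\right) = - 2 \left(73 + 2 M\right) = -146 - 4 M$)
$\sqrt{20535 + A{\left(o \right)}} = \sqrt{20535 - -386} = \sqrt{20535 + \left(-146 + 532\right)} = \sqrt{20535 + 386} = \sqrt{20921}$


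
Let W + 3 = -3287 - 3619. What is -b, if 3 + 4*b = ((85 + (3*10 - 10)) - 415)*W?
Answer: -2141787/4 ≈ -5.3545e+5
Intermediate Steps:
W = -6909 (W = -3 + (-3287 - 3619) = -3 - 6906 = -6909)
b = 2141787/4 (b = -3/4 + (((85 + (3*10 - 10)) - 415)*(-6909))/4 = -3/4 + (((85 + (30 - 10)) - 415)*(-6909))/4 = -3/4 + (((85 + 20) - 415)*(-6909))/4 = -3/4 + ((105 - 415)*(-6909))/4 = -3/4 + (-310*(-6909))/4 = -3/4 + (1/4)*2141790 = -3/4 + 1070895/2 = 2141787/4 ≈ 5.3545e+5)
-b = -1*2141787/4 = -2141787/4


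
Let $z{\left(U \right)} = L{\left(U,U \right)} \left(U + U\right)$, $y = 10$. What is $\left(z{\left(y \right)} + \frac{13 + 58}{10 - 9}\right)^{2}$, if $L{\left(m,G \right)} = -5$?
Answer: $841$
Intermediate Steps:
$z{\left(U \right)} = - 10 U$ ($z{\left(U \right)} = - 5 \left(U + U\right) = - 5 \cdot 2 U = - 10 U$)
$\left(z{\left(y \right)} + \frac{13 + 58}{10 - 9}\right)^{2} = \left(\left(-10\right) 10 + \frac{13 + 58}{10 - 9}\right)^{2} = \left(-100 + \frac{71}{1}\right)^{2} = \left(-100 + 71 \cdot 1\right)^{2} = \left(-100 + 71\right)^{2} = \left(-29\right)^{2} = 841$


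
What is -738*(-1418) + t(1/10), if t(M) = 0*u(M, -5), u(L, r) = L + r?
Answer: 1046484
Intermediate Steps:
t(M) = 0 (t(M) = 0*(M - 5) = 0*(-5 + M) = 0)
-738*(-1418) + t(1/10) = -738*(-1418) + 0 = 1046484 + 0 = 1046484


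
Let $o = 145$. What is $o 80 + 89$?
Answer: $11689$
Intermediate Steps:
$o 80 + 89 = 145 \cdot 80 + 89 = 11600 + 89 = 11689$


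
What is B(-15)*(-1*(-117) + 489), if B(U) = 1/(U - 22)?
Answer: -606/37 ≈ -16.378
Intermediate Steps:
B(U) = 1/(-22 + U)
B(-15)*(-1*(-117) + 489) = (-1*(-117) + 489)/(-22 - 15) = (117 + 489)/(-37) = -1/37*606 = -606/37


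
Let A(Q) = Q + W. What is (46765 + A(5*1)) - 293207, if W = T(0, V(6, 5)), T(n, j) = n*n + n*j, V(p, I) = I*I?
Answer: -246437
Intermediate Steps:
V(p, I) = I**2
T(n, j) = n**2 + j*n
W = 0 (W = 0*(5**2 + 0) = 0*(25 + 0) = 0*25 = 0)
A(Q) = Q (A(Q) = Q + 0 = Q)
(46765 + A(5*1)) - 293207 = (46765 + 5*1) - 293207 = (46765 + 5) - 293207 = 46770 - 293207 = -246437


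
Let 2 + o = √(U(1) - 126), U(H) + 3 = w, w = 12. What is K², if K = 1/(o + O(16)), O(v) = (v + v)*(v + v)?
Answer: (1022 + 3*I*√13)⁻² ≈ 9.5709e-7 - 2.026e-8*I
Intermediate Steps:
O(v) = 4*v² (O(v) = (2*v)*(2*v) = 4*v²)
U(H) = 9 (U(H) = -3 + 12 = 9)
o = -2 + 3*I*√13 (o = -2 + √(9 - 126) = -2 + √(-117) = -2 + 3*I*√13 ≈ -2.0 + 10.817*I)
K = 1/(1022 + 3*I*√13) (K = 1/((-2 + 3*I*√13) + 4*16²) = 1/((-2 + 3*I*√13) + 4*256) = 1/((-2 + 3*I*√13) + 1024) = 1/(1022 + 3*I*√13) ≈ 0.00097836 - 1.035e-5*I)
K² = (1022/1044601 - 3*I*√13/1044601)²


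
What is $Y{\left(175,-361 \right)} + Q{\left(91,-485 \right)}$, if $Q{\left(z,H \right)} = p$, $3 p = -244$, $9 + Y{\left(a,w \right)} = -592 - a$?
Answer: $- \frac{2572}{3} \approx -857.33$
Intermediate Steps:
$Y{\left(a,w \right)} = -601 - a$ ($Y{\left(a,w \right)} = -9 - \left(592 + a\right) = -601 - a$)
$p = - \frac{244}{3}$ ($p = \frac{1}{3} \left(-244\right) = - \frac{244}{3} \approx -81.333$)
$Q{\left(z,H \right)} = - \frac{244}{3}$
$Y{\left(175,-361 \right)} + Q{\left(91,-485 \right)} = \left(-601 - 175\right) - \frac{244}{3} = -776 - \frac{244}{3} = - \frac{2572}{3}$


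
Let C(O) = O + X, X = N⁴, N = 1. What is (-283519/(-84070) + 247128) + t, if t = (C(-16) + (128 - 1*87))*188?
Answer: 21187268639/84070 ≈ 2.5202e+5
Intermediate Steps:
X = 1 (X = 1⁴ = 1)
C(O) = 1 + O (C(O) = O + 1 = 1 + O)
t = 4888 (t = ((1 - 16) + (128 - 1*87))*188 = (-15 + (128 - 87))*188 = (-15 + 41)*188 = 26*188 = 4888)
(-283519/(-84070) + 247128) + t = (-283519/(-84070) + 247128) + 4888 = (-283519*(-1/84070) + 247128) + 4888 = (283519/84070 + 247128) + 4888 = 20776334479/84070 + 4888 = 21187268639/84070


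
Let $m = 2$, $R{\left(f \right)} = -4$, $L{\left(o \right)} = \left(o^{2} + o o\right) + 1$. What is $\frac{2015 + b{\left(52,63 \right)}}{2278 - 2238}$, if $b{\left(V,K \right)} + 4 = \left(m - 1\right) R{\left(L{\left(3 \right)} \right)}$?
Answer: $\frac{2007}{40} \approx 50.175$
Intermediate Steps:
$L{\left(o \right)} = 1 + 2 o^{2}$ ($L{\left(o \right)} = \left(o^{2} + o^{2}\right) + 1 = 2 o^{2} + 1 = 1 + 2 o^{2}$)
$b{\left(V,K \right)} = -8$ ($b{\left(V,K \right)} = -4 + \left(2 - 1\right) \left(-4\right) = -4 + 1 \left(-4\right) = -4 - 4 = -8$)
$\frac{2015 + b{\left(52,63 \right)}}{2278 - 2238} = \frac{2015 - 8}{2278 - 2238} = \frac{2007}{40}$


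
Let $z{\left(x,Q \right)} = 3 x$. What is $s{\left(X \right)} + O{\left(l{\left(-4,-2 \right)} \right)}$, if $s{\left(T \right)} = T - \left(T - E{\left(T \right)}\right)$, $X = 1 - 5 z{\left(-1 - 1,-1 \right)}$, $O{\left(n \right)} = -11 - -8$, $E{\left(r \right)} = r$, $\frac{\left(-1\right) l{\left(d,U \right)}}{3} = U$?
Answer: $28$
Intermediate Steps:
$l{\left(d,U \right)} = - 3 U$
$O{\left(n \right)} = -3$ ($O{\left(n \right)} = -11 + 8 = -3$)
$X = 31$ ($X = 1 - 5 \cdot 3 \left(-1 - 1\right) = 1 - 5 \cdot 3 \left(-2\right) = 1 - -30 = 1 + 30 = 31$)
$s{\left(T \right)} = T$ ($s{\left(T \right)} = T + \left(T - T\right) = T + 0 = T$)
$s{\left(X \right)} + O{\left(l{\left(-4,-2 \right)} \right)} = 31 - 3 = 28$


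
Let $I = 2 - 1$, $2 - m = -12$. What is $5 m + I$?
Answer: $71$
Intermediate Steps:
$m = 14$ ($m = 2 - -12 = 2 + 12 = 14$)
$I = 1$ ($I = 2 - 1 = 1$)
$5 m + I = 5 \cdot 14 + 1 = 70 + 1 = 71$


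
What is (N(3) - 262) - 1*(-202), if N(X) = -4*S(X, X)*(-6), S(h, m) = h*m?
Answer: 156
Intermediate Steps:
N(X) = 24*X² (N(X) = -4*X*X*(-6) = -4*X²*(-6) = 24*X²)
(N(3) - 262) - 1*(-202) = (24*3² - 262) - 1*(-202) = (24*9 - 262) + 202 = (216 - 262) + 202 = -46 + 202 = 156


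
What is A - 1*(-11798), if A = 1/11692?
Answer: 137942217/11692 ≈ 11798.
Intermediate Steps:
A = 1/11692 ≈ 8.5529e-5
A - 1*(-11798) = 1/11692 - 1*(-11798) = 1/11692 + 11798 = 137942217/11692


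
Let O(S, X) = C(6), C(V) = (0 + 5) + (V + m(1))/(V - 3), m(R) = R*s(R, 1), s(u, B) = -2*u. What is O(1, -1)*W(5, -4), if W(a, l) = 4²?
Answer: 304/3 ≈ 101.33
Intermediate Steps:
W(a, l) = 16
m(R) = -2*R² (m(R) = R*(-2*R) = -2*R²)
C(V) = 5 + (-2 + V)/(-3 + V) (C(V) = (0 + 5) + (V - 2*1²)/(V - 3) = 5 + (V - 2*1)/(-3 + V) = 5 + (V - 2)/(-3 + V) = 5 + (-2 + V)/(-3 + V))
O(S, X) = 19/3 (O(S, X) = (-17 + 6*6)/(-3 + 6) = (-17 + 36)/3 = (⅓)*19 = 19/3)
O(1, -1)*W(5, -4) = (19/3)*16 = 304/3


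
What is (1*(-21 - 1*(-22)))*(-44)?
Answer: -44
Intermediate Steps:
(1*(-21 - 1*(-22)))*(-44) = (1*(-21 + 22))*(-44) = (1*1)*(-44) = 1*(-44) = -44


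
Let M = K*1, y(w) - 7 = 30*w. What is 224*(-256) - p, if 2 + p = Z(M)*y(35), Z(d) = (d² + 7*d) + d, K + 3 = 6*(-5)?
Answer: -929367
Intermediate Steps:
K = -33 (K = -3 + 6*(-5) = -3 - 30 = -33)
y(w) = 7 + 30*w
M = -33 (M = -33*1 = -33)
Z(d) = d² + 8*d
p = 872023 (p = -2 + (-33*(8 - 33))*(7 + 30*35) = -2 + (-33*(-25))*(7 + 1050) = -2 + 825*1057 = -2 + 872025 = 872023)
224*(-256) - p = 224*(-256) - 1*872023 = -57344 - 872023 = -929367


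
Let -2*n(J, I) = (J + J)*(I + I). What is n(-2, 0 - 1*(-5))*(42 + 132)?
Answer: 3480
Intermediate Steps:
n(J, I) = -2*I*J (n(J, I) = -(J + J)*(I + I)/2 = -2*J*2*I/2 = -2*I*J)
n(-2, 0 - 1*(-5))*(42 + 132) = (-2*(0 - 1*(-5))*(-2))*(42 + 132) = -2*(0 + 5)*(-2)*174 = -2*5*(-2)*174 = 20*174 = 3480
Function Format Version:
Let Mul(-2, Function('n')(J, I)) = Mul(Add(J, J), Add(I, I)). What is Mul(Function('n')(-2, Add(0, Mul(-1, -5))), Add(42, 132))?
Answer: 3480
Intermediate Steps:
Function('n')(J, I) = Mul(-2, I, J) (Function('n')(J, I) = Mul(Rational(-1, 2), Mul(Add(J, J), Add(I, I))) = Mul(Rational(-1, 2), Mul(Mul(2, J), Mul(2, I))) = Mul(Rational(-1, 2), Mul(4, I, J)) = Mul(-2, I, J))
Mul(Function('n')(-2, Add(0, Mul(-1, -5))), Add(42, 132)) = Mul(Mul(-2, Add(0, Mul(-1, -5)), -2), Add(42, 132)) = Mul(Mul(-2, Add(0, 5), -2), 174) = Mul(Mul(-2, 5, -2), 174) = Mul(20, 174) = 3480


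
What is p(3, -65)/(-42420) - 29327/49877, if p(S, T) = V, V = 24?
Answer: -103770699/176315195 ≈ -0.58855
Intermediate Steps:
p(S, T) = 24
p(3, -65)/(-42420) - 29327/49877 = 24/(-42420) - 29327/49877 = 24*(-1/42420) - 29327*1/49877 = -2/3535 - 29327/49877 = -103770699/176315195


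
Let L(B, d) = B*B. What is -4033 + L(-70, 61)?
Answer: 867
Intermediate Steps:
L(B, d) = B²
-4033 + L(-70, 61) = -4033 + (-70)² = -4033 + 4900 = 867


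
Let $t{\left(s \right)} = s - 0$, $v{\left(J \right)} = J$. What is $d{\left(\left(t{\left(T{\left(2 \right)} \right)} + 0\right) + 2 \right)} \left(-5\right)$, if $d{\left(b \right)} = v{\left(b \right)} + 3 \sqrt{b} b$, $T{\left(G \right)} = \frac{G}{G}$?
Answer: $-15 - 45 \sqrt{3} \approx -92.942$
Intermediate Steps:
$T{\left(G \right)} = 1$
$t{\left(s \right)} = s$ ($t{\left(s \right)} = s + 0 = s$)
$d{\left(b \right)} = b + 3 b^{\frac{3}{2}}$ ($d{\left(b \right)} = b + 3 \sqrt{b} b = b + 3 b^{\frac{3}{2}}$)
$d{\left(\left(t{\left(T{\left(2 \right)} \right)} + 0\right) + 2 \right)} \left(-5\right) = \left(\left(\left(1 + 0\right) + 2\right) + 3 \left(\left(1 + 0\right) + 2\right)^{\frac{3}{2}}\right) \left(-5\right) = \left(\left(1 + 2\right) + 3 \left(1 + 2\right)^{\frac{3}{2}}\right) \left(-5\right) = \left(3 + 3 \cdot 3^{\frac{3}{2}}\right) \left(-5\right) = \left(3 + 3 \cdot 3 \sqrt{3}\right) \left(-5\right) = \left(3 + 9 \sqrt{3}\right) \left(-5\right) = -15 - 45 \sqrt{3}$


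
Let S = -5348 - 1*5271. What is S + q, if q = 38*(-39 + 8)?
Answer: -11797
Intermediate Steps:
S = -10619 (S = -5348 - 5271 = -10619)
q = -1178 (q = 38*(-31) = -1178)
S + q = -10619 - 1178 = -11797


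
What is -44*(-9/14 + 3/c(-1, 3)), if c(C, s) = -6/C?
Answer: 44/7 ≈ 6.2857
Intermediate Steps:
-44*(-9/14 + 3/c(-1, 3)) = -44*(-9/14 + 3/((-6/(-1)))) = -44*(-9*1/14 + 3/((-6*(-1)))) = -44*(-9/14 + 3/6) = -44*(-9/14 + 3*(1/6)) = -44*(-9/14 + 1/2) = -44*(-1/7) = 44/7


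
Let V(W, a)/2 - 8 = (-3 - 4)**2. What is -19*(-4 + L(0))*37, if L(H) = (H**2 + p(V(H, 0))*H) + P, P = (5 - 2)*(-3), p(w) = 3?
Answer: 9139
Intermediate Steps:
V(W, a) = 114 (V(W, a) = 16 + 2*(-3 - 4)**2 = 16 + 2*(-7)**2 = 16 + 2*49 = 16 + 98 = 114)
P = -9 (P = 3*(-3) = -9)
L(H) = -9 + H**2 + 3*H (L(H) = (H**2 + 3*H) - 9 = -9 + H**2 + 3*H)
-19*(-4 + L(0))*37 = -19*(-4 + (-9 + 0**2 + 3*0))*37 = -19*(-4 + (-9 + 0 + 0))*37 = -19*(-4 - 9)*37 = -19*(-13)*37 = 247*37 = 9139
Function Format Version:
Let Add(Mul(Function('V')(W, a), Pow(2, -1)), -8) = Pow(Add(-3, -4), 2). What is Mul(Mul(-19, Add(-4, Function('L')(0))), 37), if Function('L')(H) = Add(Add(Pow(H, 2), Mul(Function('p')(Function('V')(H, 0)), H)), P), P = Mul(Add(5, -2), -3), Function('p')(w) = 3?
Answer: 9139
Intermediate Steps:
Function('V')(W, a) = 114 (Function('V')(W, a) = Add(16, Mul(2, Pow(Add(-3, -4), 2))) = Add(16, Mul(2, Pow(-7, 2))) = Add(16, Mul(2, 49)) = Add(16, 98) = 114)
P = -9 (P = Mul(3, -3) = -9)
Function('L')(H) = Add(-9, Pow(H, 2), Mul(3, H)) (Function('L')(H) = Add(Add(Pow(H, 2), Mul(3, H)), -9) = Add(-9, Pow(H, 2), Mul(3, H)))
Mul(Mul(-19, Add(-4, Function('L')(0))), 37) = Mul(Mul(-19, Add(-4, Add(-9, Pow(0, 2), Mul(3, 0)))), 37) = Mul(Mul(-19, Add(-4, Add(-9, 0, 0))), 37) = Mul(Mul(-19, Add(-4, -9)), 37) = Mul(Mul(-19, -13), 37) = Mul(247, 37) = 9139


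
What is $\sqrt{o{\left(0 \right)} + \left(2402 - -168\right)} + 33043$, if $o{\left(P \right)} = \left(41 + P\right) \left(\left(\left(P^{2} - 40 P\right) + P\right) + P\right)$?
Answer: $33043 + \sqrt{2570} \approx 33094.0$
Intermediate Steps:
$o{\left(P \right)} = \left(41 + P\right) \left(P^{2} - 38 P\right)$ ($o{\left(P \right)} = \left(41 + P\right) \left(\left(P^{2} - 39 P\right) + P\right) = \left(41 + P\right) \left(P^{2} - 38 P\right)$)
$\sqrt{o{\left(0 \right)} + \left(2402 - -168\right)} + 33043 = \sqrt{0 \left(-1558 + 0^{2} + 3 \cdot 0\right) + \left(2402 - -168\right)} + 33043 = \sqrt{0 \left(-1558 + 0 + 0\right) + \left(2402 + 168\right)} + 33043 = \sqrt{0 \left(-1558\right) + 2570} + 33043 = \sqrt{0 + 2570} + 33043 = \sqrt{2570} + 33043 = 33043 + \sqrt{2570}$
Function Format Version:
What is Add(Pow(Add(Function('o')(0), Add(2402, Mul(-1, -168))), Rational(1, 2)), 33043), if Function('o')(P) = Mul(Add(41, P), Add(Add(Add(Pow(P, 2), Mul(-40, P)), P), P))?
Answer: Add(33043, Pow(2570, Rational(1, 2))) ≈ 33094.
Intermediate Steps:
Function('o')(P) = Mul(Add(41, P), Add(Pow(P, 2), Mul(-38, P))) (Function('o')(P) = Mul(Add(41, P), Add(Add(Pow(P, 2), Mul(-39, P)), P)) = Mul(Add(41, P), Add(Pow(P, 2), Mul(-38, P))))
Add(Pow(Add(Function('o')(0), Add(2402, Mul(-1, -168))), Rational(1, 2)), 33043) = Add(Pow(Add(Mul(0, Add(-1558, Pow(0, 2), Mul(3, 0))), Add(2402, Mul(-1, -168))), Rational(1, 2)), 33043) = Add(Pow(Add(Mul(0, Add(-1558, 0, 0)), Add(2402, 168)), Rational(1, 2)), 33043) = Add(Pow(Add(Mul(0, -1558), 2570), Rational(1, 2)), 33043) = Add(Pow(Add(0, 2570), Rational(1, 2)), 33043) = Add(Pow(2570, Rational(1, 2)), 33043) = Add(33043, Pow(2570, Rational(1, 2)))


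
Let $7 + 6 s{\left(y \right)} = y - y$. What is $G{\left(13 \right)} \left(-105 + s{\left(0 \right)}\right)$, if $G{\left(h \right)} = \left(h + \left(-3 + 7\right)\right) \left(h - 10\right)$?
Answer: $- \frac{10829}{2} \approx -5414.5$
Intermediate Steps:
$s{\left(y \right)} = - \frac{7}{6}$ ($s{\left(y \right)} = - \frac{7}{6} + \frac{y - y}{6} = - \frac{7}{6} + \frac{1}{6} \cdot 0 = - \frac{7}{6} + 0 = - \frac{7}{6}$)
$G{\left(h \right)} = \left(-10 + h\right) \left(4 + h\right)$ ($G{\left(h \right)} = \left(h + 4\right) \left(-10 + h\right) = \left(4 + h\right) \left(-10 + h\right) = \left(-10 + h\right) \left(4 + h\right)$)
$G{\left(13 \right)} \left(-105 + s{\left(0 \right)}\right) = \left(-40 + 13^{2} - 78\right) \left(-105 - \frac{7}{6}\right) = \left(-40 + 169 - 78\right) \left(- \frac{637}{6}\right) = 51 \left(- \frac{637}{6}\right) = - \frac{10829}{2}$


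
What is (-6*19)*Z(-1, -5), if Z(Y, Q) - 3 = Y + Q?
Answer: 342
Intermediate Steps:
Z(Y, Q) = 3 + Q + Y (Z(Y, Q) = 3 + (Y + Q) = 3 + (Q + Y) = 3 + Q + Y)
(-6*19)*Z(-1, -5) = (-6*19)*(3 - 5 - 1) = -114*(-3) = 342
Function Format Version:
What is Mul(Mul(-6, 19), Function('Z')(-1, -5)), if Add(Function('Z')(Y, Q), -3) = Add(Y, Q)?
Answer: 342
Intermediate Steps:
Function('Z')(Y, Q) = Add(3, Q, Y) (Function('Z')(Y, Q) = Add(3, Add(Y, Q)) = Add(3, Add(Q, Y)) = Add(3, Q, Y))
Mul(Mul(-6, 19), Function('Z')(-1, -5)) = Mul(Mul(-6, 19), Add(3, -5, -1)) = Mul(-114, -3) = 342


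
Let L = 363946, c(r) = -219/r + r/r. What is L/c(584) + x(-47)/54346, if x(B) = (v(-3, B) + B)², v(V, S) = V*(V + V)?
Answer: 5456278577/9370 ≈ 5.8231e+5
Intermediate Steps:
c(r) = 1 - 219/r (c(r) = -219/r + 1 = 1 - 219/r)
v(V, S) = 2*V² (v(V, S) = V*(2*V) = 2*V²)
x(B) = (18 + B)² (x(B) = (2*(-3)² + B)² = (2*9 + B)² = (18 + B)²)
L/c(584) + x(-47)/54346 = 363946/(((-219 + 584)/584)) + (18 - 47)²/54346 = 363946/(((1/584)*365)) + (-29)²*(1/54346) = 363946/(5/8) + 841*(1/54346) = 363946*(8/5) + 29/1874 = 2911568/5 + 29/1874 = 5456278577/9370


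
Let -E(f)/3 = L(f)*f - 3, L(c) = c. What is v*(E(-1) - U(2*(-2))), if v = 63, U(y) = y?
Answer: 630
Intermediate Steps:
E(f) = 9 - 3*f² (E(f) = -3*(f*f - 3) = -3*(f² - 3) = -3*(-3 + f²) = 9 - 3*f²)
v*(E(-1) - U(2*(-2))) = 63*((9 - 3*(-1)²) - 2*(-2)) = 63*((9 - 3*1) - 1*(-4)) = 63*((9 - 3) + 4) = 63*(6 + 4) = 63*10 = 630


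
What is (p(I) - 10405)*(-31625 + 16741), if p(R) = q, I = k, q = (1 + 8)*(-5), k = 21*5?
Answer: 155537800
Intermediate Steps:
k = 105
q = -45 (q = 9*(-5) = -45)
I = 105
p(R) = -45
(p(I) - 10405)*(-31625 + 16741) = (-45 - 10405)*(-31625 + 16741) = -10450*(-14884) = 155537800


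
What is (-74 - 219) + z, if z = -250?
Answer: -543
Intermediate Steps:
(-74 - 219) + z = (-74 - 219) - 250 = -293 - 250 = -543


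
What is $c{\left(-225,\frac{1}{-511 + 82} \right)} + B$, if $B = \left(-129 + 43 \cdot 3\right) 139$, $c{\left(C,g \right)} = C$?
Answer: $-225$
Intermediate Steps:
$B = 0$ ($B = \left(-129 + 129\right) 139 = 0 \cdot 139 = 0$)
$c{\left(-225,\frac{1}{-511 + 82} \right)} + B = -225 + 0 = -225$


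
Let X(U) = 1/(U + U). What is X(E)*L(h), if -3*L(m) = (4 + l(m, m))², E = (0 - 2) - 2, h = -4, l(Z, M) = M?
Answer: 0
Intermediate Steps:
E = -4 (E = -2 - 2 = -4)
L(m) = -(4 + m)²/3
X(U) = 1/(2*U)
X(E)*L(h) = ((½)/(-4))*(-(4 - 4)²/3) = ((½)*(-¼))*(-⅓*0²) = -(-1)*0/24 = -⅛*0 = 0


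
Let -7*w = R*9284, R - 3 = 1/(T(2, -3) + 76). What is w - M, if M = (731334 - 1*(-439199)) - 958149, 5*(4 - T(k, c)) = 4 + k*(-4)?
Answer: -152980145/707 ≈ -2.1638e+5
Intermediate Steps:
T(k, c) = 16/5 + 4*k/5 (T(k, c) = 4 - (4 + k*(-4))/5 = 4 - (4 - 4*k)/5 = 4 + (-⅘ + 4*k/5) = 16/5 + 4*k/5)
M = 212384 (M = (731334 + 439199) - 958149 = 1170533 - 958149 = 212384)
R = 1217/404 (R = 3 + 1/((16/5 + (⅘)*2) + 76) = 3 + 1/((16/5 + 8/5) + 76) = 3 + 1/(24/5 + 76) = 3 + 1/(404/5) = 3 + 5/404 = 1217/404 ≈ 3.0124)
w = -2824657/707 (w = -1217*9284/2828 = -⅐*2824657/101 = -2824657/707 ≈ -3995.3)
w - M = -2824657/707 - 1*212384 = -2824657/707 - 212384 = -152980145/707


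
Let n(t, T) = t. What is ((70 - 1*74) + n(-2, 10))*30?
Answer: -180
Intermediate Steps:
((70 - 1*74) + n(-2, 10))*30 = ((70 - 1*74) - 2)*30 = ((70 - 74) - 2)*30 = (-4 - 2)*30 = -6*30 = -180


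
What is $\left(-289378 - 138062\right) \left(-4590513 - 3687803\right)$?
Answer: $3538483391040$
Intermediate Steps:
$\left(-289378 - 138062\right) \left(-4590513 - 3687803\right) = - 427440 \left(-4590513 - 3687803\right) = \left(-427440\right) \left(-8278316\right) = 3538483391040$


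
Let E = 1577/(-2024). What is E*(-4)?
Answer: 1577/506 ≈ 3.1166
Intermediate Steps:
E = -1577/2024 (E = 1577*(-1/2024) = -1577/2024 ≈ -0.77915)
E*(-4) = -1577/2024*(-4) = 1577/506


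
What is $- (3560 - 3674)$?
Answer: $114$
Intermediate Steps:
$- (3560 - 3674) = \left(-1\right) \left(-114\right) = 114$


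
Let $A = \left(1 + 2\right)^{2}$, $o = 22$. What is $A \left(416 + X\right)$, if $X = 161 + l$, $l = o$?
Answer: $5391$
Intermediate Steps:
$A = 9$ ($A = 3^{2} = 9$)
$l = 22$
$X = 183$ ($X = 161 + 22 = 183$)
$A \left(416 + X\right) = 9 \left(416 + 183\right) = 9 \cdot 599 = 5391$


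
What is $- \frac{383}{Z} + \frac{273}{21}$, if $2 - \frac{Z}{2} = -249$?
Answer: $\frac{6143}{502} \approx 12.237$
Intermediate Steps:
$Z = 502$ ($Z = 4 - -498 = 4 + 498 = 502$)
$- \frac{383}{Z} + \frac{273}{21} = - \frac{383}{502} + \frac{273}{21} = \left(-383\right) \frac{1}{502} + 273 \cdot \frac{1}{21} = - \frac{383}{502} + 13 = \frac{6143}{502}$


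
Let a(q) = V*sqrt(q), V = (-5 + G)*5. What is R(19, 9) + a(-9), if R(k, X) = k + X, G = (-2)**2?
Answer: 28 - 15*I ≈ 28.0 - 15.0*I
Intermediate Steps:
G = 4
R(k, X) = X + k
V = -5 (V = (-5 + 4)*5 = -1*5 = -5)
a(q) = -5*sqrt(q)
R(19, 9) + a(-9) = (9 + 19) - 15*I = 28 - 15*I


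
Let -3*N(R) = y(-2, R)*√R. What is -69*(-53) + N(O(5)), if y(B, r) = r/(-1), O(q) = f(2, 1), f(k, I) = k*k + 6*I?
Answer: 3657 + 10*√10/3 ≈ 3667.5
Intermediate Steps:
f(k, I) = k² + 6*I
O(q) = 10 (O(q) = 2² + 6*1 = 4 + 6 = 10)
y(B, r) = -r (y(B, r) = r*(-1) = -r)
N(R) = R^(3/2)/3 (N(R) = -(-R)*√R/3 = -(-1)*R^(3/2)/3 = R^(3/2)/3)
-69*(-53) + N(O(5)) = -69*(-53) + 10^(3/2)/3 = 3657 + (10*√10)/3 = 3657 + 10*√10/3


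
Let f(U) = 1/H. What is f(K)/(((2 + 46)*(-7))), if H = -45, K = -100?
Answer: 1/15120 ≈ 6.6138e-5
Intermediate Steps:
f(U) = -1/45 (f(U) = 1/(-45) = -1/45)
f(K)/(((2 + 46)*(-7))) = -(-1/(7*(2 + 46)))/45 = -1/(45*(48*(-7))) = -1/45/(-336) = -1/45*(-1/336) = 1/15120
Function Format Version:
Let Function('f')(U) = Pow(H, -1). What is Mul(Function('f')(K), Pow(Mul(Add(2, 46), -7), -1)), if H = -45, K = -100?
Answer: Rational(1, 15120) ≈ 6.6138e-5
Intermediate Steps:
Function('f')(U) = Rational(-1, 45) (Function('f')(U) = Pow(-45, -1) = Rational(-1, 45))
Mul(Function('f')(K), Pow(Mul(Add(2, 46), -7), -1)) = Mul(Rational(-1, 45), Pow(Mul(Add(2, 46), -7), -1)) = Mul(Rational(-1, 45), Pow(Mul(48, -7), -1)) = Mul(Rational(-1, 45), Pow(-336, -1)) = Mul(Rational(-1, 45), Rational(-1, 336)) = Rational(1, 15120)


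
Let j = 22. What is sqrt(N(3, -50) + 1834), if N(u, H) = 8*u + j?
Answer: 2*sqrt(470) ≈ 43.359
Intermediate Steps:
N(u, H) = 22 + 8*u (N(u, H) = 8*u + 22 = 22 + 8*u)
sqrt(N(3, -50) + 1834) = sqrt((22 + 8*3) + 1834) = sqrt((22 + 24) + 1834) = sqrt(46 + 1834) = sqrt(1880) = 2*sqrt(470)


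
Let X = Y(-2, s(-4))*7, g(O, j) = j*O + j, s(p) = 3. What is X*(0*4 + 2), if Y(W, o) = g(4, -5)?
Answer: -350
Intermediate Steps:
g(O, j) = j + O*j (g(O, j) = O*j + j = j + O*j)
Y(W, o) = -25 (Y(W, o) = -5*(1 + 4) = -5*5 = -25)
X = -175 (X = -25*7 = -175)
X*(0*4 + 2) = -175*(0*4 + 2) = -175*(0 + 2) = -175*2 = -350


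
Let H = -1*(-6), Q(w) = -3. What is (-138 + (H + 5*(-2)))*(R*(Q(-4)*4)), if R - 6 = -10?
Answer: -6816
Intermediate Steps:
H = 6
R = -4 (R = 6 - 10 = -4)
(-138 + (H + 5*(-2)))*(R*(Q(-4)*4)) = (-138 + (6 + 5*(-2)))*(-(-12)*4) = (-138 + (6 - 10))*(-4*(-12)) = (-138 - 4)*48 = -142*48 = -6816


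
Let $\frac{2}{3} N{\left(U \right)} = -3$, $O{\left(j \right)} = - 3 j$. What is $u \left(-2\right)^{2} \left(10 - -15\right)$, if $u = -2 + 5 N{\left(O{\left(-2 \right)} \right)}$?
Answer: $-2450$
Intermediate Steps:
$N{\left(U \right)} = - \frac{9}{2}$ ($N{\left(U \right)} = \frac{3}{2} \left(-3\right) = - \frac{9}{2}$)
$u = - \frac{49}{2}$ ($u = -2 + 5 \left(- \frac{9}{2}\right) = -2 - \frac{45}{2} = - \frac{49}{2} \approx -24.5$)
$u \left(-2\right)^{2} \left(10 - -15\right) = - \frac{49 \left(-2\right)^{2}}{2} \left(10 - -15\right) = \left(- \frac{49}{2}\right) 4 \left(10 + 15\right) = \left(-98\right) 25 = -2450$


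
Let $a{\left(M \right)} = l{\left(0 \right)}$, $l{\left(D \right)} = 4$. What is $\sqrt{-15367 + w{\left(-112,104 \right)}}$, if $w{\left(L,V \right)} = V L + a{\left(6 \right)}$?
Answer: $i \sqrt{27011} \approx 164.35 i$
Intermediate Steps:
$a{\left(M \right)} = 4$
$w{\left(L,V \right)} = 4 + L V$ ($w{\left(L,V \right)} = V L + 4 = L V + 4 = 4 + L V$)
$\sqrt{-15367 + w{\left(-112,104 \right)}} = \sqrt{-15367 + \left(4 - 11648\right)} = \sqrt{-15367 - 11644} = \sqrt{-27011} = i \sqrt{27011}$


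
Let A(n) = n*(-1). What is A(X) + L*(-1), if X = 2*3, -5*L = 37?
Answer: 7/5 ≈ 1.4000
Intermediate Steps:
L = -37/5 (L = -1/5*37 = -37/5 ≈ -7.4000)
X = 6
A(n) = -n
A(X) + L*(-1) = -1*6 - 37/5*(-1) = -6 + 37/5 = 7/5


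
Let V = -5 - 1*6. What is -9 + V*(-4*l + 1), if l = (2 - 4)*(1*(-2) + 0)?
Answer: 156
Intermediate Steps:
l = 4 (l = -2*(-2 + 0) = -2*(-2) = 4)
V = -11 (V = -5 - 6 = -11)
-9 + V*(-4*l + 1) = -9 - 11*(-4*4 + 1) = -9 - 11*(-16 + 1) = -9 - 11*(-15) = -9 + 165 = 156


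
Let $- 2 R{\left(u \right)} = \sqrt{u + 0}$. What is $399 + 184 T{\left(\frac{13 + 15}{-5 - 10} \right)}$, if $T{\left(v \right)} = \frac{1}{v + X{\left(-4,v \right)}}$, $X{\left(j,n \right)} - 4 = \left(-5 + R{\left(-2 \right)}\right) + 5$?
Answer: $\frac{1083567}{2273} + \frac{41400 i \sqrt{2}}{2273} \approx 476.71 + 25.758 i$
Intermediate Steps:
$R{\left(u \right)} = - \frac{\sqrt{u}}{2}$ ($R{\left(u \right)} = - \frac{\sqrt{u + 0}}{2} = - \frac{\sqrt{u}}{2}$)
$X{\left(j,n \right)} = 4 - \frac{i \sqrt{2}}{2}$ ($X{\left(j,n \right)} = 4 + \left(\left(-5 - \frac{\sqrt{-2}}{2}\right) + 5\right) = 4 + \left(\left(-5 - \frac{i \sqrt{2}}{2}\right) + 5\right) = 4 - \frac{i \sqrt{2}}{2}$)
$T{\left(v \right)} = \frac{1}{4 + v - \frac{i \sqrt{2}}{2}}$ ($T{\left(v \right)} = \frac{1}{v + \left(4 - \frac{i \sqrt{2}}{2}\right)} = \frac{1}{4 + v - \frac{i \sqrt{2}}{2}}$)
$399 + 184 T{\left(\frac{13 + 15}{-5 - 10} \right)} = 399 + 184 \frac{2}{8 + 2 \frac{13 + 15}{-5 - 10} - i \sqrt{2}} = 399 + 184 \frac{2}{8 + 2 \frac{28}{-15} - i \sqrt{2}} = 399 + 184 \frac{2}{8 + 2 \cdot 28 \left(- \frac{1}{15}\right) - i \sqrt{2}} = 399 + 184 \frac{2}{8 + 2 \left(- \frac{28}{15}\right) - i \sqrt{2}} = 399 + 184 \frac{2}{8 - \frac{56}{15} - i \sqrt{2}} = 399 + 184 \frac{2}{\frac{64}{15} - i \sqrt{2}} = 399 + \frac{368}{\frac{64}{15} - i \sqrt{2}}$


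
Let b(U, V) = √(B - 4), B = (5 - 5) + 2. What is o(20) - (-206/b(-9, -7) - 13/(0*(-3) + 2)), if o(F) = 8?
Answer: 29/2 - 103*I*√2 ≈ 14.5 - 145.66*I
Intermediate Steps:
B = 2 (B = 0 + 2 = 2)
b(U, V) = I*√2 (b(U, V) = √(2 - 4) = √(-2) = I*√2)
o(20) - (-206/b(-9, -7) - 13/(0*(-3) + 2)) = 8 - (-206*(-I*√2/2) - 13/(0*(-3) + 2)) = 8 - (-(-103)*I*√2 - 13/(0 + 2)) = 8 - (103*I*√2 - 13/2) = 8 - (-13/2 + 103*I*√2) = 8 + (13/2 - 103*I*√2) = 29/2 - 103*I*√2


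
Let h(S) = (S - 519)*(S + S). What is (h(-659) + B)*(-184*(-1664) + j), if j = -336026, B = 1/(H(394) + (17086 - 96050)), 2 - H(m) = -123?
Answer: -3653811540636750/78839 ≈ -4.6345e+10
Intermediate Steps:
H(m) = 125 (H(m) = 2 - 1*(-123) = 2 + 123 = 125)
B = -1/78839 (B = 1/(125 + (17086 - 96050)) = 1/(125 - 78964) = 1/(-78839) = -1/78839 ≈ -1.2684e-5)
h(S) = 2*S*(-519 + S) (h(S) = (-519 + S)*(2*S) = 2*S*(-519 + S))
(h(-659) + B)*(-184*(-1664) + j) = (2*(-659)*(-519 - 659) - 1/78839)*(-184*(-1664) - 336026) = (2*(-659)*(-1178) - 1/78839)*(306176 - 336026) = (1552604 - 1/78839)*(-29850) = (122405746755/78839)*(-29850) = -3653811540636750/78839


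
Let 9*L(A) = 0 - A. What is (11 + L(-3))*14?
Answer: 476/3 ≈ 158.67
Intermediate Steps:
L(A) = -A/9 (L(A) = (0 - A)/9 = (-A)/9 = -A/9)
(11 + L(-3))*14 = (11 - ⅑*(-3))*14 = (11 + ⅓)*14 = (34/3)*14 = 476/3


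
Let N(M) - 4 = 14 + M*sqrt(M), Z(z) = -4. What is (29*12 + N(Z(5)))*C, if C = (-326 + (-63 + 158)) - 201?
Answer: -158112 + 3456*I ≈ -1.5811e+5 + 3456.0*I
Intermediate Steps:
C = -432 (C = (-326 + 95) - 201 = -231 - 201 = -432)
N(M) = 18 + M**(3/2) (N(M) = 4 + (14 + M*sqrt(M)) = 4 + (14 + M**(3/2)) = 18 + M**(3/2))
(29*12 + N(Z(5)))*C = (29*12 + (18 + (-4)**(3/2)))*(-432) = (348 + (18 - 8*I))*(-432) = (366 - 8*I)*(-432) = -158112 + 3456*I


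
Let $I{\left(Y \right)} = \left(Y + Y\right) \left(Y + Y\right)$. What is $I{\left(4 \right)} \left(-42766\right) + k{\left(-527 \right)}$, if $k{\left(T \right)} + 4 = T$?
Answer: $-2737555$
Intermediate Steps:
$k{\left(T \right)} = -4 + T$
$I{\left(Y \right)} = 4 Y^{2}$ ($I{\left(Y \right)} = 2 Y 2 Y = 4 Y^{2}$)
$I{\left(4 \right)} \left(-42766\right) + k{\left(-527 \right)} = 4 \cdot 4^{2} \left(-42766\right) - 531 = 4 \cdot 16 \left(-42766\right) - 531 = 64 \left(-42766\right) - 531 = -2737024 - 531 = -2737555$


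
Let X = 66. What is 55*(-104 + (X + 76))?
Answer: 2090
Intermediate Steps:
55*(-104 + (X + 76)) = 55*(-104 + (66 + 76)) = 55*(-104 + 142) = 55*38 = 2090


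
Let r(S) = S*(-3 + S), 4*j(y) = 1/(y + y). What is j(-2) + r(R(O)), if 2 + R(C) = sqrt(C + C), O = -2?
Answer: 95/16 - 14*I ≈ 5.9375 - 14.0*I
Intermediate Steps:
j(y) = 1/(8*y) (j(y) = 1/(4*(y + y)) = 1/(4*((2*y))) = (1/(2*y))/4 = 1/(8*y))
R(C) = -2 + sqrt(2)*sqrt(C) (R(C) = -2 + sqrt(C + C) = -2 + sqrt(2*C) = -2 + sqrt(2)*sqrt(C))
j(-2) + r(R(O)) = (1/8)/(-2) + (-2 + sqrt(2)*sqrt(-2))*(-3 + (-2 + sqrt(2)*sqrt(-2))) = (1/8)*(-1/2) + (-2 + sqrt(2)*(I*sqrt(2)))*(-3 + (-2 + sqrt(2)*(I*sqrt(2)))) = -1/16 + (-2 + 2*I)*(-3 + (-2 + 2*I)) = -1/16 + (-2 + 2*I)*(-5 + 2*I) = -1/16 + (-5 + 2*I)*(-2 + 2*I)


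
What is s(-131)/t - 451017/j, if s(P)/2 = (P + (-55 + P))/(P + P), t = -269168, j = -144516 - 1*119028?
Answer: 662634604237/387201128848 ≈ 1.7113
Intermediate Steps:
j = -263544 (j = -144516 - 119028 = -263544)
s(P) = (-55 + 2*P)/P (s(P) = 2*((P + (-55 + P))/(P + P)) = 2*((-55 + 2*P)/((2*P))) = 2*((-55 + 2*P)*(1/(2*P))) = 2*((-55 + 2*P)/(2*P)) = (-55 + 2*P)/P)
s(-131)/t - 451017/j = (2 - 55/(-131))/(-269168) - 451017/(-263544) = (2 - 55*(-1/131))*(-1/269168) - 451017*(-1/263544) = (2 + 55/131)*(-1/269168) + 150339/87848 = (317/131)*(-1/269168) + 150339/87848 = -317/35261008 + 150339/87848 = 662634604237/387201128848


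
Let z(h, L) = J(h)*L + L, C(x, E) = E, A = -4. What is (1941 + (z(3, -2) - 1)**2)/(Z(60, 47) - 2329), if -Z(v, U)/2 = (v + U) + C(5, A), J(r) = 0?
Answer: -10/13 ≈ -0.76923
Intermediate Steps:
z(h, L) = L (z(h, L) = 0*L + L = 0 + L = L)
Z(v, U) = 8 - 2*U - 2*v (Z(v, U) = -2*((v + U) - 4) = -2*((U + v) - 4) = -2*(-4 + U + v) = 8 - 2*U - 2*v)
(1941 + (z(3, -2) - 1)**2)/(Z(60, 47) - 2329) = (1941 + (-2 - 1)**2)/((8 - 2*47 - 2*60) - 2329) = (1941 + (-3)**2)/((8 - 94 - 120) - 2329) = (1941 + 9)/(-206 - 2329) = 1950/(-2535) = 1950*(-1/2535) = -10/13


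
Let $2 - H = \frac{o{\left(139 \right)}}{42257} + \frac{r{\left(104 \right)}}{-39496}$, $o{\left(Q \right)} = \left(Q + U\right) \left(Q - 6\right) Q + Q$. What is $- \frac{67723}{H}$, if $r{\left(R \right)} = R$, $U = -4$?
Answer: $\frac{14128562493907}{11904384349} \approx 1186.8$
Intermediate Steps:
$o{\left(Q \right)} = Q + Q \left(-6 + Q\right) \left(-4 + Q\right)$ ($o{\left(Q \right)} = \left(Q - 4\right) \left(Q - 6\right) Q + Q = \left(-4 + Q\right) \left(-6 + Q\right) Q + Q = \left(-6 + Q\right) \left(-4 + Q\right) Q + Q = Q \left(-6 + Q\right) \left(-4 + Q\right) + Q = Q + Q \left(-6 + Q\right) \left(-4 + Q\right)$)
$H = - \frac{11904384349}{208622809}$ ($H = 2 - \left(\frac{139 \left(25 + 139^{2} - 1390\right)}{42257} + \frac{104}{-39496}\right) = 2 - \left(139 \left(25 + 19321 - 1390\right) \frac{1}{42257} + 104 \left(- \frac{1}{39496}\right)\right) = 2 - \left(139 \cdot 17956 \cdot \frac{1}{42257} - \frac{13}{4937}\right) = 2 - \left(2495884 \cdot \frac{1}{42257} - \frac{13}{4937}\right) = 2 - \left(\frac{2495884}{42257} - \frac{13}{4937}\right) = 2 - \frac{12321629967}{208622809} = - \frac{11904384349}{208622809} \approx -57.062$)
$- \frac{67723}{H} = - \frac{67723}{- \frac{11904384349}{208622809}} = \left(-67723\right) \left(- \frac{208622809}{11904384349}\right) = \frac{14128562493907}{11904384349}$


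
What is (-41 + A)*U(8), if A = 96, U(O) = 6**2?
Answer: 1980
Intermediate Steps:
U(O) = 36
(-41 + A)*U(8) = (-41 + 96)*36 = 55*36 = 1980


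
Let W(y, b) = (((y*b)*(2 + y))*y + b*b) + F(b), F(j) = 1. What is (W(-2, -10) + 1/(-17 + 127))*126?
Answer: 699993/55 ≈ 12727.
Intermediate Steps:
W(y, b) = 1 + b² + b*y²*(2 + y) (W(y, b) = (((y*b)*(2 + y))*y + b*b) + 1 = (((b*y)*(2 + y))*y + b²) + 1 = ((b*y*(2 + y))*y + b²) + 1 = (b*y²*(2 + y) + b²) + 1 = (b² + b*y²*(2 + y)) + 1 = 1 + b² + b*y²*(2 + y))
(W(-2, -10) + 1/(-17 + 127))*126 = ((1 + (-10)² - 10*(-2)³ + 2*(-10)*(-2)²) + 1/(-17 + 127))*126 = ((1 + 100 - 10*(-8) + 2*(-10)*4) + 1/110)*126 = ((1 + 100 + 80 - 80) + 1/110)*126 = (101 + 1/110)*126 = (11111/110)*126 = 699993/55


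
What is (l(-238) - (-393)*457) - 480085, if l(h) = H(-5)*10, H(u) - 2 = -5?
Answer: -300514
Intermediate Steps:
H(u) = -3 (H(u) = 2 - 5 = -3)
l(h) = -30 (l(h) = -3*10 = -30)
(l(-238) - (-393)*457) - 480085 = (-30 - (-393)*457) - 480085 = (-30 - 1*(-179601)) - 480085 = (-30 + 179601) - 480085 = 179571 - 480085 = -300514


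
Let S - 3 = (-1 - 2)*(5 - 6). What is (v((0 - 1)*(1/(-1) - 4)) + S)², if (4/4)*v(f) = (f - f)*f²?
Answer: 36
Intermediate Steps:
v(f) = 0 (v(f) = (f - f)*f² = 0*f² = 0)
S = 6 (S = 3 + (-1 - 2)*(5 - 6) = 3 - 3*(-1) = 3 + 3 = 6)
(v((0 - 1)*(1/(-1) - 4)) + S)² = (0 + 6)² = 6² = 36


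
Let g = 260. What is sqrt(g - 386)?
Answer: 3*I*sqrt(14) ≈ 11.225*I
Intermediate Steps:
sqrt(g - 386) = sqrt(260 - 386) = sqrt(-126) = 3*I*sqrt(14)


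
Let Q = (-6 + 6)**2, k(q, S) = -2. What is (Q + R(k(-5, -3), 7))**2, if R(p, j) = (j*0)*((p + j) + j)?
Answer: 0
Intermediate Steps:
Q = 0 (Q = 0**2 = 0)
R(p, j) = 0 (R(p, j) = 0*((j + p) + j) = 0*(p + 2*j) = 0)
(Q + R(k(-5, -3), 7))**2 = (0 + 0)**2 = 0**2 = 0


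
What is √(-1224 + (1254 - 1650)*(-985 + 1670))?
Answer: 522*I ≈ 522.0*I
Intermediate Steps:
√(-1224 + (1254 - 1650)*(-985 + 1670)) = √(-1224 - 396*685) = √(-1224 - 271260) = √(-272484) = 522*I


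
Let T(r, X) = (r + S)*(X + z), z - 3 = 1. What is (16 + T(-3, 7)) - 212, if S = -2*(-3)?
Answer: -163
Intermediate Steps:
S = 6
z = 4 (z = 3 + 1 = 4)
T(r, X) = (4 + X)*(6 + r) (T(r, X) = (r + 6)*(X + 4) = (6 + r)*(4 + X) = (4 + X)*(6 + r))
(16 + T(-3, 7)) - 212 = (16 + (24 + 4*(-3) + 6*7 + 7*(-3))) - 212 = (16 + (24 - 12 + 42 - 21)) - 212 = (16 + 33) - 212 = 49 - 212 = -163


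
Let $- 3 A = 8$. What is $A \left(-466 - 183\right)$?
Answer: $\frac{5192}{3} \approx 1730.7$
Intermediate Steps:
$A = - \frac{8}{3}$ ($A = \left(- \frac{1}{3}\right) 8 = - \frac{8}{3} \approx -2.6667$)
$A \left(-466 - 183\right) = - \frac{8 \left(-466 - 183\right)}{3} = \left(- \frac{8}{3}\right) \left(-649\right) = \frac{5192}{3}$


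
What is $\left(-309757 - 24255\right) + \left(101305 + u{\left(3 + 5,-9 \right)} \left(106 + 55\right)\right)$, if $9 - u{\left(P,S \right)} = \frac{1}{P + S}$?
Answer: $-231097$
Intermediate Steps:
$u{\left(P,S \right)} = 9 - \frac{1}{P + S}$
$\left(-309757 - 24255\right) + \left(101305 + u{\left(3 + 5,-9 \right)} \left(106 + 55\right)\right) = \left(-309757 - 24255\right) + \left(101305 + \frac{-1 + 9 \left(3 + 5\right) + 9 \left(-9\right)}{\left(3 + 5\right) - 9} \left(106 + 55\right)\right) = -334012 + \left(101305 + \frac{-1 + 9 \cdot 8 - 81}{8 - 9} \cdot 161\right) = -334012 + \left(101305 + \frac{-1 + 72 - 81}{-1} \cdot 161\right) = -334012 + \left(101305 + \left(-1\right) \left(-10\right) 161\right) = -334012 + \left(101305 + 10 \cdot 161\right) = -334012 + \left(101305 + 1610\right) = -334012 + 102915 = -231097$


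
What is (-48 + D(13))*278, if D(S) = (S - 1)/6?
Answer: -12788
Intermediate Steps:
D(S) = -⅙ + S/6 (D(S) = (-1 + S)*(⅙) = -⅙ + S/6)
(-48 + D(13))*278 = (-48 + (-⅙ + (⅙)*13))*278 = (-48 + (-⅙ + 13/6))*278 = (-48 + 2)*278 = -46*278 = -12788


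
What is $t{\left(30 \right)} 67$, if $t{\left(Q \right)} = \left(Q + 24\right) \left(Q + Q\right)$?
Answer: $217080$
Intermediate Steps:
$t{\left(Q \right)} = 2 Q \left(24 + Q\right)$ ($t{\left(Q \right)} = \left(24 + Q\right) 2 Q = 2 Q \left(24 + Q\right)$)
$t{\left(30 \right)} 67 = 2 \cdot 30 \left(24 + 30\right) 67 = 2 \cdot 30 \cdot 54 \cdot 67 = 3240 \cdot 67 = 217080$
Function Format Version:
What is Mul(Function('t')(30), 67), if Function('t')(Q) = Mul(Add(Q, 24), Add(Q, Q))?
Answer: 217080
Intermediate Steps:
Function('t')(Q) = Mul(2, Q, Add(24, Q)) (Function('t')(Q) = Mul(Add(24, Q), Mul(2, Q)) = Mul(2, Q, Add(24, Q)))
Mul(Function('t')(30), 67) = Mul(Mul(2, 30, Add(24, 30)), 67) = Mul(Mul(2, 30, 54), 67) = Mul(3240, 67) = 217080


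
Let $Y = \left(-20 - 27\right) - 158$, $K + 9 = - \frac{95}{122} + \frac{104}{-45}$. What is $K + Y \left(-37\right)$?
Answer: $\frac{41575277}{5490} \approx 7572.9$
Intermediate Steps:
$K = - \frac{66373}{5490}$ ($K = -9 + \left(- \frac{95}{122} + \frac{104}{-45}\right) = -9 + \left(\left(-95\right) \frac{1}{122} + 104 \left(- \frac{1}{45}\right)\right) = -9 - \frac{16963}{5490} = - \frac{66373}{5490} \approx -12.09$)
$Y = -205$ ($Y = -47 - 158 = -205$)
$K + Y \left(-37\right) = - \frac{66373}{5490} - -7585 = - \frac{66373}{5490} + 7585 = \frac{41575277}{5490}$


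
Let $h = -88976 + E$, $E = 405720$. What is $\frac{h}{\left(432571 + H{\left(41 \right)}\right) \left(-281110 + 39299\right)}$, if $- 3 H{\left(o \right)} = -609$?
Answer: $- \frac{158372}{52324756857} \approx -3.0267 \cdot 10^{-6}$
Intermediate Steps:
$H{\left(o \right)} = 203$ ($H{\left(o \right)} = \left(- \frac{1}{3}\right) \left(-609\right) = 203$)
$h = 316744$ ($h = -88976 + 405720 = 316744$)
$\frac{h}{\left(432571 + H{\left(41 \right)}\right) \left(-281110 + 39299\right)} = \frac{316744}{\left(432571 + 203\right) \left(-281110 + 39299\right)} = \frac{316744}{432774 \left(-241811\right)} = \frac{316744}{-104649513714} = 316744 \left(- \frac{1}{104649513714}\right) = - \frac{158372}{52324756857}$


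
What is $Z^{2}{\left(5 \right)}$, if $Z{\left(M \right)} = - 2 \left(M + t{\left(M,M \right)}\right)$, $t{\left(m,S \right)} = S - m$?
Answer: $100$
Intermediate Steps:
$Z{\left(M \right)} = - 2 M$ ($Z{\left(M \right)} = - 2 \left(M + \left(M - M\right)\right) = - 2 \left(M + 0\right) = - 2 M$)
$Z^{2}{\left(5 \right)} = \left(\left(-2\right) 5\right)^{2} = \left(-10\right)^{2} = 100$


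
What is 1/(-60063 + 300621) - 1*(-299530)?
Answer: 72054337741/240558 ≈ 2.9953e+5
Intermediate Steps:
1/(-60063 + 300621) - 1*(-299530) = 1/240558 + 299530 = 72054337741/240558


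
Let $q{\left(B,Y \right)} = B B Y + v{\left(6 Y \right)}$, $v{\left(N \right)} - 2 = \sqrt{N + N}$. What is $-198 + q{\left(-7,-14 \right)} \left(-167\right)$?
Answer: $114030 - 334 i \sqrt{42} \approx 1.1403 \cdot 10^{5} - 2164.6 i$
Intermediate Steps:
$v{\left(N \right)} = 2 + \sqrt{2} \sqrt{N}$ ($v{\left(N \right)} = 2 + \sqrt{N + N} = 2 + \sqrt{2 N} = 2 + \sqrt{2} \sqrt{N}$)
$q{\left(B,Y \right)} = 2 + Y B^{2} + 2 \sqrt{3} \sqrt{Y}$ ($q{\left(B,Y \right)} = B B Y + \left(2 + \sqrt{2} \sqrt{6 Y}\right) = B^{2} Y + \left(2 + \sqrt{2} \sqrt{6} \sqrt{Y}\right) = Y B^{2} + \left(2 + 2 \sqrt{3} \sqrt{Y}\right) = 2 + Y B^{2} + 2 \sqrt{3} \sqrt{Y}$)
$-198 + q{\left(-7,-14 \right)} \left(-167\right) = -198 + \left(2 - 14 \left(-7\right)^{2} + 2 \sqrt{3} \sqrt{-14}\right) \left(-167\right) = -198 + \left(2 - 686 + 2 \sqrt{3} i \sqrt{14}\right) \left(-167\right) = -198 + \left(2 - 686 + 2 i \sqrt{42}\right) \left(-167\right) = -198 + \left(-684 + 2 i \sqrt{42}\right) \left(-167\right) = -198 + \left(114228 - 334 i \sqrt{42}\right) = 114030 - 334 i \sqrt{42}$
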